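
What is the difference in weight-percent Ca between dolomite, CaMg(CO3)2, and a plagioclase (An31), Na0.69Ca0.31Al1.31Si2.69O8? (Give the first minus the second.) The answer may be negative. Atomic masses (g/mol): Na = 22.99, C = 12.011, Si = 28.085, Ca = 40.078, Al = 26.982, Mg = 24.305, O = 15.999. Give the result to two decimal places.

First mineral: 40.078 g Ca in 184.399 g formula = 21.73 wt% Ca.
Second mineral: 12.424 g Ca in 267.174 g formula = 4.65 wt% Ca.
21.73% − 4.65% gives a difference of 17.08 percentage points.

17.08 percentage points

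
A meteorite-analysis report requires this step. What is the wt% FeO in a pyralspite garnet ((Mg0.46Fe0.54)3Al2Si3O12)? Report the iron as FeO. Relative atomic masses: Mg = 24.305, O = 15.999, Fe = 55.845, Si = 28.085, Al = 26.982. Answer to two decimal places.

25.62 wt%

Formula mass = 454.217 g/mol.
1.62 Fe → 1.6200 mol FeO per formula unit; M(FeO) = 71.844, so FeO mass = 116.387 g.
116.387/454.217 × 100 = 25.62 wt%.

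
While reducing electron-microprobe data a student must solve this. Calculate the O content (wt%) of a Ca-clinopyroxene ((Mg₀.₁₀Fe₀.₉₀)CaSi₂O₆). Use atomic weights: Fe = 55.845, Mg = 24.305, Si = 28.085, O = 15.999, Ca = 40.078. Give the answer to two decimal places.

39.19 wt%

Formula mass = 0.10×24.305 + 0.90×55.845 + 1×40.078 + 2×28.085 + 6×15.999 = 244.933 g/mol, of which 95.994 g is O.
So O makes up 95.994/244.933 = 0.3919 of the mass, i.e. 39.19%.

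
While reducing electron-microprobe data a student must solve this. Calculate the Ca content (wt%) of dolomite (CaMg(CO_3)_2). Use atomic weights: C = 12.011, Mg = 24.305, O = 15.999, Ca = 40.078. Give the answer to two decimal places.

M(CaMg(CO_3)_2) = 184.399 g/mol.
Ca contributes 1 × 40.078 = 40.078 g per mole.
40.078/184.399 = 0.2173 → 21.73%.

21.73 wt%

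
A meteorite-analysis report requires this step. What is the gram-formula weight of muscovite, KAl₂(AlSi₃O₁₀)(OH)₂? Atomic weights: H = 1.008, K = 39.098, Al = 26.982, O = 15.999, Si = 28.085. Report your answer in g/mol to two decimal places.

398.30 g/mol

K: 1 × 39.098 = 39.0980
Al: 3 × 26.982 = 80.9460
Si: 3 × 28.085 = 84.2550
O: 12 × 15.999 = 191.9880
H: 2 × 1.008 = 2.0160
Summing the contributions gives the formula mass.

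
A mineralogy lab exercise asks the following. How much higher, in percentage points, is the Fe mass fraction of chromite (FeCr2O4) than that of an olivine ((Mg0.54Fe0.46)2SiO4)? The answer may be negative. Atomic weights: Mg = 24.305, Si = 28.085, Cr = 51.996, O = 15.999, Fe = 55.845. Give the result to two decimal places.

Fe in FeCr2O4: molar mass 223.833 g/mol; 1×55.845 = 55.845 g → 24.95 wt%.
Fe in (Mg0.54Fe0.46)2SiO4: molar mass 169.708 g/mol; 0.92×55.845 = 51.377 g → 30.27 wt%.
Difference = 24.95 − 30.27 = -5.32 percentage points.

-5.32 percentage points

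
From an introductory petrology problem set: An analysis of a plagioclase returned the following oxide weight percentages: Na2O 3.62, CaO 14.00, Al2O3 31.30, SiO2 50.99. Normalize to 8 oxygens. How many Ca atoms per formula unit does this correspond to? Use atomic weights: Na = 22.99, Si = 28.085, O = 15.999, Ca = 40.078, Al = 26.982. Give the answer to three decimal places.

Na2O (M=61.979): mol = 0.05841; Na = 0.11682, O = 0.05841.
CaO (M=56.077): mol = 0.24966; Ca = 0.24966, O = 0.24966.
Al2O3 (M=101.961): mol = 0.30698; Al = 0.61396, O = 0.92094.
SiO2 (M=60.083): mol = 0.84866; Si = 0.84866, O = 1.69732.
ΣO = 2.92633; factor = 8/ΣO = 2.73380.
Ca apfu = 0.24966 × 2.73380 = 0.683.

0.683 Ca apfu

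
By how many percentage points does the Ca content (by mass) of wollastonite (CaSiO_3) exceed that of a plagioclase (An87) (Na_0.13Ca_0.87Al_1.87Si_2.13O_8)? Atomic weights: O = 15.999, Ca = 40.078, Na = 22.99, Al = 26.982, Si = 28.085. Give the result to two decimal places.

21.87 percentage points

M(CaSiO_3) = 116.160 g/mol, so wt% Ca = 40.078/116.160 × 100 = 34.50%.
M(Na_0.13Ca_0.87Al_1.87Si_2.13O_8) = 276.126 g/mol, so wt% Ca = 34.868/276.126 × 100 = 12.63%.
34.50 − 12.63 = 21.87 pp.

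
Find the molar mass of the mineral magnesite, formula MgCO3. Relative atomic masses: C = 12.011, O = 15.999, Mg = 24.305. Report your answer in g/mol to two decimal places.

M = 1*24.305 + 1*12.011 + 3*15.999

84.31 g/mol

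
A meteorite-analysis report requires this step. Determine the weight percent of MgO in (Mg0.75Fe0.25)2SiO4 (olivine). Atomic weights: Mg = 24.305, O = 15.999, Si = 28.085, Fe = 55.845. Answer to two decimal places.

Molar mass of (Mg0.75Fe0.25)2SiO4 = 1.50·24.305 + 0.50·55.845 + 1·28.085 + 4·15.999 = 156.461 g/mol.
Each formula unit contains 1.50 Mg, equivalent to 1.50/1 = 1.5000 mol MgO.
M(MgO) = 1×24.305 + 1×15.999 = 40.304 g/mol.
Mass of MgO per formula unit = 1.5000 × 40.304 = 60.456 g.
MgO wt% = 60.456 / 156.461 × 100 = 38.64%.

38.64 wt%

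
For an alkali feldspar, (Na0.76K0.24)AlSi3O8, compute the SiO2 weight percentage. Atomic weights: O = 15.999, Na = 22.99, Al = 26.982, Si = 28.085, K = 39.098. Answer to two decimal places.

M((Na0.76K0.24)AlSi3O8) = 266.085 g/mol; M(SiO2) = 60.083 g/mol.
Moles SiO2 per formula unit = 3 Si ÷ 1 = 3.0000.
SiO2 fraction = (3.0000 × 60.083) / 266.085 = 180.249/266.085 = 0.6774.

67.74 wt%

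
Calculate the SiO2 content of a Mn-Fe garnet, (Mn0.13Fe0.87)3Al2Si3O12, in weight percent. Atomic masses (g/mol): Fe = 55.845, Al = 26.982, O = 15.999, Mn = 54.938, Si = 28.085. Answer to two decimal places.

36.24 wt%

Molar mass of (Mn0.13Fe0.87)3Al2Si3O12 = 0.39*54.938 + 2.61*55.845 + 2*26.982 + 3*28.085 + 12*15.999 = 497.388 g/mol.
Each formula unit contains 3 Si, equivalent to 3/1 = 3.0000 mol SiO2.
M(SiO2) = 1×28.085 + 2×15.999 = 60.083 g/mol.
Mass of SiO2 per formula unit = 3.0000 × 60.083 = 180.249 g.
SiO2 wt% = 180.249 / 497.388 × 100 = 36.24%.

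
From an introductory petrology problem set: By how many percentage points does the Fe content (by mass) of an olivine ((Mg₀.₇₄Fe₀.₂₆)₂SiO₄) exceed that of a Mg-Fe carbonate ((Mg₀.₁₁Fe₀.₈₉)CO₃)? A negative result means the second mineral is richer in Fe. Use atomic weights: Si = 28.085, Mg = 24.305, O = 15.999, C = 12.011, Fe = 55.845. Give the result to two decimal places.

-25.74 percentage points

First mineral: 29.039 g Fe in 157.092 g formula = 18.49 wt% Fe.
Second mineral: 49.702 g Fe in 112.384 g formula = 44.23 wt% Fe.
18.49% − 44.23% gives a difference of -25.74 percentage points.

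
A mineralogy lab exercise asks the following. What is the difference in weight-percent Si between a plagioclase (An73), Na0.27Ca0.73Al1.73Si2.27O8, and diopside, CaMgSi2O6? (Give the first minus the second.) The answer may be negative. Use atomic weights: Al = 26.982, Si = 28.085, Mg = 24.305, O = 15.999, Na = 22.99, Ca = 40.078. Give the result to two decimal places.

First mineral: 63.753 g Si in 273.888 g formula = 23.28 wt% Si.
Second mineral: 56.170 g Si in 216.547 g formula = 25.94 wt% Si.
23.28% − 25.94% gives a difference of -2.66 percentage points.

-2.66 percentage points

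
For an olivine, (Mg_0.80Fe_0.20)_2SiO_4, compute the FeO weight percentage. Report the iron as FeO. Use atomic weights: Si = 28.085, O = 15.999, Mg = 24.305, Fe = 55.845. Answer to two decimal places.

Formula mass = 153.307 g/mol.
0.40 Fe → 0.4000 mol FeO per formula unit; M(FeO) = 71.844, so FeO mass = 28.738 g.
28.738/153.307 × 100 = 18.75 wt%.

18.75 wt%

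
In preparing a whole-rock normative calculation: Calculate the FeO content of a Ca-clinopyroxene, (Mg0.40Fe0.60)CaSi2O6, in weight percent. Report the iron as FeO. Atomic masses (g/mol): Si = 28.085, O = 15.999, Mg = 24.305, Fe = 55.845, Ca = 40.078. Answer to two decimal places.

18.31 wt%

M((Mg0.40Fe0.60)CaSi2O6) = 235.471 g/mol; M(FeO) = 71.844 g/mol.
Moles FeO per formula unit = 0.60 Fe ÷ 1 = 0.6000.
FeO fraction = (0.6000 × 71.844) / 235.471 = 43.106/235.471 = 0.1831.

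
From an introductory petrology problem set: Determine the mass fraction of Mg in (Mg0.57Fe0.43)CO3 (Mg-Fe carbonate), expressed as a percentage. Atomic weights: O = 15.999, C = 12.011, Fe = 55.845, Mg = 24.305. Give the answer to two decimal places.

14.15 wt%

Formula mass = 0.57*24.305 + 0.43*55.845 + 1*12.011 + 3*15.999 = 97.875 g/mol, of which 13.854 g is Mg.
So Mg makes up 13.854/97.875 = 0.1415 of the mass, i.e. 14.15%.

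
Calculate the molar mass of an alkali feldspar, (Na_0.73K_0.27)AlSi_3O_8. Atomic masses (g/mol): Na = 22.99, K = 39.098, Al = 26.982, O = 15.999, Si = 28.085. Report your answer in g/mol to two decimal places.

266.57 g/mol

The formula mass is the sum 0.73(22.99) + 0.27(39.098) + 1(26.982) + 3(28.085) + 8(15.999).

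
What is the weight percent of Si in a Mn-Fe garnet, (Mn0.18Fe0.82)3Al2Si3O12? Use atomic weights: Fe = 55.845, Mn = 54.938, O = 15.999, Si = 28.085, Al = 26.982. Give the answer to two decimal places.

Molar mass of (Mn0.18Fe0.82)3Al2Si3O12: 0.54×54.938 + 2.46×55.845 + 2×26.982 + 3×28.085 + 12×15.999 = 497.252 g/mol.
Mass of Si per formula unit: 3 × 28.085 = 84.255 g.
Weight fraction Si = 84.255 / 497.252 = 0.1694.

16.94 weight percent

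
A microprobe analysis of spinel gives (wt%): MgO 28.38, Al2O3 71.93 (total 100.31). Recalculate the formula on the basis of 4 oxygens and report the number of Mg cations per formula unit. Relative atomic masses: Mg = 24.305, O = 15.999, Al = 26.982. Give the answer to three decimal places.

28.38 wt% MgO ÷ 40.304 g/mol = 0.70415 mol, giving 0.70415 Mg and 0.70415 O.
71.93 wt% Al2O3 ÷ 101.961 g/mol = 0.70547 mol, giving 1.41094 Al and 2.11641 O.
Oxygen sums to 2.82056; scaling by 4/2.82056 = 1.41816 puts the formula on 4 O.
Mg: 0.70415 × 1.41816 = 0.999 atoms per formula unit.

0.999 Mg apfu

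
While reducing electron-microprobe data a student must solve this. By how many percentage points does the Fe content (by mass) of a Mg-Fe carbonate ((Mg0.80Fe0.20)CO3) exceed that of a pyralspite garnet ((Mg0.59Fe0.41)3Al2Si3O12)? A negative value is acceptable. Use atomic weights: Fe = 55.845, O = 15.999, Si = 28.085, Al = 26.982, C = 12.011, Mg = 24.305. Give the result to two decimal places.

M((Mg0.80Fe0.20)CO3) = 90.621 g/mol, so wt% Fe = 11.169/90.621 × 100 = 12.32%.
M((Mg0.59Fe0.41)3Al2Si3O12) = 441.916 g/mol, so wt% Fe = 68.689/441.916 × 100 = 15.54%.
12.32 − 15.54 = -3.22 pp.

-3.22 percentage points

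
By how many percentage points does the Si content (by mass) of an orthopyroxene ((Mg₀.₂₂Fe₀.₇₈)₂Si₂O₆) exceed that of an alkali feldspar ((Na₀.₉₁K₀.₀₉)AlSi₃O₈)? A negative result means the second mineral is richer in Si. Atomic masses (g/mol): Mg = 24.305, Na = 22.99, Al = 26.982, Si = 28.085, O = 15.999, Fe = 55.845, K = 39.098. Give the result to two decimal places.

M((Mg₀.₂₂Fe₀.₇₈)₂Si₂O₆) = 249.976 g/mol, so wt% Si = 56.170/249.976 × 100 = 22.47%.
M((Na₀.₉₁K₀.₀₉)AlSi₃O₈) = 263.669 g/mol, so wt% Si = 84.255/263.669 × 100 = 31.95%.
22.47 − 31.95 = -9.48 pp.

-9.48 percentage points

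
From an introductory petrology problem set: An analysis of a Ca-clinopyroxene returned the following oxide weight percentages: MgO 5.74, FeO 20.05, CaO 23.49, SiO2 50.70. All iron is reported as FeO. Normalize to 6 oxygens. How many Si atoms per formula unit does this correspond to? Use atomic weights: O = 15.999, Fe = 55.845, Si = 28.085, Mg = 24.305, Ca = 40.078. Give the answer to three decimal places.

5.74 wt% MgO ÷ 40.304 g/mol = 0.14242 mol, giving 0.14242 Mg and 0.14242 O.
20.05 wt% FeO ÷ 71.844 g/mol = 0.27908 mol, giving 0.27908 Fe and 0.27908 O.
23.49 wt% CaO ÷ 56.077 g/mol = 0.41889 mol, giving 0.41889 Ca and 0.41889 O.
50.70 wt% SiO2 ÷ 60.083 g/mol = 0.84383 mol, giving 0.84383 Si and 1.68766 O.
Oxygen sums to 2.52805; scaling by 6/2.52805 = 2.37337 puts the formula on 6 O.
Si: 0.84383 × 2.37337 = 2.003 atoms per formula unit.

2.003 Si apfu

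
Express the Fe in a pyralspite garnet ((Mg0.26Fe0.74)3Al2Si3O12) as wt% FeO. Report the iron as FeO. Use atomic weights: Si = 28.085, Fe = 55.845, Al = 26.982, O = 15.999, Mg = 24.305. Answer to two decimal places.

33.71 wt%

M((Mg0.26Fe0.74)3Al2Si3O12) = 473.141 g/mol; M(FeO) = 71.844 g/mol.
Moles FeO per formula unit = 2.22 Fe ÷ 1 = 2.2200.
FeO fraction = (2.2200 × 71.844) / 473.141 = 159.494/473.141 = 0.3371.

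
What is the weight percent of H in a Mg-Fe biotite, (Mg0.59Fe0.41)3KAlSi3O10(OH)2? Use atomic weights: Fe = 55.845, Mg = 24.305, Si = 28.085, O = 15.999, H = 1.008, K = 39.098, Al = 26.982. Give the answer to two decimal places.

0.44 wt%

M((Mg0.59Fe0.41)3KAlSi3O10(OH)2) = 456.048 g/mol.
H contributes 2 × 1.008 = 2.016 g per mole.
2.016/456.048 = 0.0044 → 0.44%.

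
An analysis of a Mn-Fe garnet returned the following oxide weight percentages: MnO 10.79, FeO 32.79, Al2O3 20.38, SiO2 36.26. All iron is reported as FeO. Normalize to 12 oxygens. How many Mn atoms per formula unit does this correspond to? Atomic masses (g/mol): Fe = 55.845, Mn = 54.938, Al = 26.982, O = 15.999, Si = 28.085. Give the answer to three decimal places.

0.756 Mn apfu

10.79 wt% MnO ÷ 70.937 g/mol = 0.15211 mol, giving 0.15211 Mn and 0.15211 O.
32.79 wt% FeO ÷ 71.844 g/mol = 0.45641 mol, giving 0.45641 Fe and 0.45641 O.
20.38 wt% Al2O3 ÷ 101.961 g/mol = 0.19988 mol, giving 0.39976 Al and 0.59964 O.
36.26 wt% SiO2 ÷ 60.083 g/mol = 0.60350 mol, giving 0.60350 Si and 1.20700 O.
Oxygen sums to 2.41516; scaling by 12/2.41516 = 4.96861 puts the formula on 12 O.
Mn: 0.15211 × 4.96861 = 0.756 atoms per formula unit.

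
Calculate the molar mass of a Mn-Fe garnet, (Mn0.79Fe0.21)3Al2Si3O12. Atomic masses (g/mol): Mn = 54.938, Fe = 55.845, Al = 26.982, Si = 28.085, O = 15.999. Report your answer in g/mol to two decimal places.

The formula mass is the sum 2.37×54.938 + 0.63×55.845 + 2×26.982 + 3×28.085 + 12×15.999.

495.59 g/mol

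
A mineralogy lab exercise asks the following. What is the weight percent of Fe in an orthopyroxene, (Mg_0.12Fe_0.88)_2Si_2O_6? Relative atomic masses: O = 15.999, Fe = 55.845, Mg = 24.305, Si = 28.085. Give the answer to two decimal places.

Formula mass = 0.24·24.305 + 1.76·55.845 + 2·28.085 + 6·15.999 = 256.284 g/mol, of which 98.287 g is Fe.
So Fe makes up 98.287/256.284 = 0.3835 of the mass, i.e. 38.35%.

38.35 wt%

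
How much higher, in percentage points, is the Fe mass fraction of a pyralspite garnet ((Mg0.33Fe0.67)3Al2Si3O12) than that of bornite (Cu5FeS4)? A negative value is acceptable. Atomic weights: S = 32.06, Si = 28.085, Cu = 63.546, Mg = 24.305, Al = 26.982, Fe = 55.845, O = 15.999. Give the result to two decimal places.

12.93 percentage points

First mineral: 112.248 g Fe in 466.517 g formula = 24.06 wt% Fe.
Second mineral: 55.845 g Fe in 501.815 g formula = 11.13 wt% Fe.
24.06% − 11.13% gives a difference of 12.93 percentage points.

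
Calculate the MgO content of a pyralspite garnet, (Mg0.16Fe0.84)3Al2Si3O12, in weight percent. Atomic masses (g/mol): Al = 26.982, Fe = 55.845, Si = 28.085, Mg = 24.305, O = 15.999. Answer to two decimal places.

4.01 wt%

Formula mass = 482.603 g/mol.
0.48 Mg → 0.4800 mol MgO per formula unit; M(MgO) = 40.304, so MgO mass = 19.346 g.
19.346/482.603 × 100 = 4.01 wt%.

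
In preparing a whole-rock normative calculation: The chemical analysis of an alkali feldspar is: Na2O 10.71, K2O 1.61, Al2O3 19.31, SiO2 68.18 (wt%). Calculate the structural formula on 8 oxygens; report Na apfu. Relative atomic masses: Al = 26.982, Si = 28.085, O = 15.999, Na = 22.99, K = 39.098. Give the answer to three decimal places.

Na2O: 10.71/61.979 = 0.17280 mol → 0.34560 mol Na, 0.17280 mol O.
K2O: 1.61/94.195 = 0.01709 mol → 0.03418 mol K, 0.01709 mol O.
Al2O3: 19.31/101.961 = 0.18939 mol → 0.37878 mol Al, 0.56817 mol O.
SiO2: 68.18/60.083 = 1.13476 mol → 1.13476 mol Si, 2.26952 mol O.
Total oxygen = 3.02758 mol. Normalization factor = 8/3.02758 = 2.64237.
Na per 8 O = 0.34560 × 2.64237 = 0.913.

0.913 Na apfu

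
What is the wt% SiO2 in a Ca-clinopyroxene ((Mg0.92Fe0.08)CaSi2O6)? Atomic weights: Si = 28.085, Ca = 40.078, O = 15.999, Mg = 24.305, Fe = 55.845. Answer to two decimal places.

M((Mg0.92Fe0.08)CaSi2O6) = 219.070 g/mol; M(SiO2) = 60.083 g/mol.
Moles SiO2 per formula unit = 2 Si ÷ 1 = 2.0000.
SiO2 fraction = (2.0000 × 60.083) / 219.070 = 120.166/219.070 = 0.5485.

54.85 wt%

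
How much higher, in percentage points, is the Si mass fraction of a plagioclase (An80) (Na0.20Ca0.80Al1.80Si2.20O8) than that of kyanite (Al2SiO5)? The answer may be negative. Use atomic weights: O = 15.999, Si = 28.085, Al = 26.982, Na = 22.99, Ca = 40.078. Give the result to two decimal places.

Si in Na0.20Ca0.80Al1.80Si2.20O8: molar mass 275.007 g/mol; 2.20×28.085 = 61.787 g → 22.47 wt%.
Si in Al2SiO5: molar mass 162.044 g/mol; 1×28.085 = 28.085 g → 17.33 wt%.
Difference = 22.47 − 17.33 = 5.14 percentage points.

5.14 percentage points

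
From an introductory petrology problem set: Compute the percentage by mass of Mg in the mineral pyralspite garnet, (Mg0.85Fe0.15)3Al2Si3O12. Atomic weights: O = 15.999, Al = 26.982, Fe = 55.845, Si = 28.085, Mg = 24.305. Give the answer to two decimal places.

14.85 wt%

M((Mg0.85Fe0.15)3Al2Si3O12) = 417.315 g/mol.
Mg contributes 2.55 × 24.305 = 61.978 g per mole.
61.978/417.315 = 0.1485 → 14.85%.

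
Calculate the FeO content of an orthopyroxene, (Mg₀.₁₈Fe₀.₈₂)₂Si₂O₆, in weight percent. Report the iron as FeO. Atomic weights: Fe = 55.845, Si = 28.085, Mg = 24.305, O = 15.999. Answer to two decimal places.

46.66 wt%

M((Mg₀.₁₈Fe₀.₈₂)₂Si₂O₆) = 252.500 g/mol; M(FeO) = 71.844 g/mol.
Moles FeO per formula unit = 1.64 Fe ÷ 1 = 1.6400.
FeO fraction = (1.6400 × 71.844) / 252.500 = 117.824/252.500 = 0.4666.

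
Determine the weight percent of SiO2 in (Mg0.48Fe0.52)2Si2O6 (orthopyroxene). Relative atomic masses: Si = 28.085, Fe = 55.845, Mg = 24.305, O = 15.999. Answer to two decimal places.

51.45 wt%

M((Mg0.48Fe0.52)2Si2O6) = 233.576 g/mol; M(SiO2) = 60.083 g/mol.
Moles SiO2 per formula unit = 2 Si ÷ 1 = 2.0000.
SiO2 fraction = (2.0000 × 60.083) / 233.576 = 120.166/233.576 = 0.5145.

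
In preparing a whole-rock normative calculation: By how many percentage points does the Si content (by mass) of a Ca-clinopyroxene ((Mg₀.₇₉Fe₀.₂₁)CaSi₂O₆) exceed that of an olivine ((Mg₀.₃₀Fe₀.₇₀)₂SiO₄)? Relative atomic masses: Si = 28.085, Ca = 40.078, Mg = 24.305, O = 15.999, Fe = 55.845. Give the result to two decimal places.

9.98 percentage points

Si in (Mg₀.₇₉Fe₀.₂₁)CaSi₂O₆: molar mass 223.170 g/mol; 2×28.085 = 56.170 g → 25.17 wt%.
Si in (Mg₀.₃₀Fe₀.₇₀)₂SiO₄: molar mass 184.847 g/mol; 1×28.085 = 28.085 g → 15.19 wt%.
Difference = 25.17 − 15.19 = 9.98 percentage points.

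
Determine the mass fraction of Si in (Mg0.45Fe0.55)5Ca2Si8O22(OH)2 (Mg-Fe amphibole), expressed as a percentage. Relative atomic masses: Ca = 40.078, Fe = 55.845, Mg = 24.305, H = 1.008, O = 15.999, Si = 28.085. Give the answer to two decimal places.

24.99 mass %

Formula mass = 2.25*24.305 + 2.75*55.845 + 2*40.078 + 8*28.085 + 24*15.999 + 2*1.008 = 899.088 g/mol, of which 224.680 g is Si.
So Si makes up 224.680/899.088 = 0.2499 of the mass, i.e. 24.99%.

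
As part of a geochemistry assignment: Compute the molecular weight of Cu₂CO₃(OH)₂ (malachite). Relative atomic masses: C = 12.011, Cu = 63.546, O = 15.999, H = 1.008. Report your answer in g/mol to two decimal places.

221.11 g/mol

The formula mass is the sum 2(63.546) + 1(12.011) + 5(15.999) + 2(1.008).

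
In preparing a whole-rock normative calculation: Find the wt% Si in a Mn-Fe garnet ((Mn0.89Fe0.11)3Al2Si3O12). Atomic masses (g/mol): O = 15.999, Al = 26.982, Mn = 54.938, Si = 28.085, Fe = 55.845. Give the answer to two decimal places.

17.01 wt%

Formula mass = 2.67×54.938 + 0.33×55.845 + 2×26.982 + 3×28.085 + 12×15.999 = 495.320 g/mol, of which 84.255 g is Si.
So Si makes up 84.255/495.320 = 0.1701 of the mass, i.e. 17.01%.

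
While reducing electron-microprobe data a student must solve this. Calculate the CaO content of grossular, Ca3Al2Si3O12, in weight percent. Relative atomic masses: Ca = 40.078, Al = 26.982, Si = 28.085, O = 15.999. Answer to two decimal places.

Formula mass = 450.441 g/mol.
3 Ca → 3.0000 mol CaO per formula unit; M(CaO) = 56.077, so CaO mass = 168.231 g.
168.231/450.441 × 100 = 37.35 wt%.

37.35 wt%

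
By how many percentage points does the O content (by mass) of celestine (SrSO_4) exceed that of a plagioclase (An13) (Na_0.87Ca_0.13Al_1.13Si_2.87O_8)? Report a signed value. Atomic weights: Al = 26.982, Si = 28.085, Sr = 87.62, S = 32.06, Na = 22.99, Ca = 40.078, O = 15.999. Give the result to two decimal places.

M(SrSO_4) = 183.676 g/mol, so wt% O = 63.996/183.676 × 100 = 34.84%.
M(Na_0.87Ca_0.13Al_1.13Si_2.87O_8) = 264.297 g/mol, so wt% O = 127.992/264.297 × 100 = 48.43%.
34.84 − 48.43 = -13.59 pp.

-13.59 percentage points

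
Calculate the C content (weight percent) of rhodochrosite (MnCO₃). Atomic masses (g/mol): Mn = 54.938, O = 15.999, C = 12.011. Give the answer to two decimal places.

10.45 weight percent

Formula mass = 1×54.938 + 1×12.011 + 3×15.999 = 114.946 g/mol, of which 12.011 g is C.
So C makes up 12.011/114.946 = 0.1045 of the mass, i.e. 10.45%.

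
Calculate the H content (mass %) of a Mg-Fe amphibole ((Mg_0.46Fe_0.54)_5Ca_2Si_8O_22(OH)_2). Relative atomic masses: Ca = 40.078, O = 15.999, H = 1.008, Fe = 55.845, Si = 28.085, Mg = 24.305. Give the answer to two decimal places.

0.22 mass %

Formula mass = 2.30*24.305 + 2.70*55.845 + 2*40.078 + 8*28.085 + 24*15.999 + 2*1.008 = 897.511 g/mol, of which 2.016 g is H.
So H makes up 2.016/897.511 = 0.0022 of the mass, i.e. 0.22%.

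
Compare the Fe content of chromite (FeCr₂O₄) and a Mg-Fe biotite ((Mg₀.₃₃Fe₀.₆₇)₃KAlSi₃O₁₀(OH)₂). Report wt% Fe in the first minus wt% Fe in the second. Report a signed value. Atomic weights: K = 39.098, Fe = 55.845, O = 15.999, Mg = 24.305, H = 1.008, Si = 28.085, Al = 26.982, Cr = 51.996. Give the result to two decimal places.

1.60 percentage points

First mineral: 55.845 g Fe in 223.833 g formula = 24.95 wt% Fe.
Second mineral: 112.248 g Fe in 480.649 g formula = 23.35 wt% Fe.
24.95% − 23.35% gives a difference of 1.60 percentage points.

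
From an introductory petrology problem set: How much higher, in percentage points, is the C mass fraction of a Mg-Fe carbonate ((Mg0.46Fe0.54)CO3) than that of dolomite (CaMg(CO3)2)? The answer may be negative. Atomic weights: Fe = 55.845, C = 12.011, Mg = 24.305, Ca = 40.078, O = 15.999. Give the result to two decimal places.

-1.18 percentage points

C in (Mg0.46Fe0.54)CO3: molar mass 101.345 g/mol; 1×12.011 = 12.011 g → 11.85 wt%.
C in CaMg(CO3)2: molar mass 184.399 g/mol; 2×12.011 = 24.022 g → 13.03 wt%.
Difference = 11.85 − 13.03 = -1.18 percentage points.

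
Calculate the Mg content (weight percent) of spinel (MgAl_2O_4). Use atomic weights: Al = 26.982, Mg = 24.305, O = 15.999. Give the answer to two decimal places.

17.08 weight percent

M(MgAl_2O_4) = 142.265 g/mol.
Mg contributes 1 × 24.305 = 24.305 g per mole.
24.305/142.265 = 0.1708 → 17.08%.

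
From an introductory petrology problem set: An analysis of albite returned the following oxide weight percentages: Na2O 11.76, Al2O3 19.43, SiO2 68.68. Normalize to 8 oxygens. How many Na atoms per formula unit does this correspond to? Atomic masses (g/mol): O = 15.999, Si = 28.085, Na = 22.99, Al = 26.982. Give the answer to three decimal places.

0.996 Na apfu

11.76 wt% Na2O ÷ 61.979 g/mol = 0.18974 mol, giving 0.37948 Na and 0.18974 O.
19.43 wt% Al2O3 ÷ 101.961 g/mol = 0.19056 mol, giving 0.38112 Al and 0.57168 O.
68.68 wt% SiO2 ÷ 60.083 g/mol = 1.14309 mol, giving 1.14309 Si and 2.28618 O.
Oxygen sums to 3.04760; scaling by 8/3.04760 = 2.62502 puts the formula on 8 O.
Na: 0.37948 × 2.62502 = 0.996 atoms per formula unit.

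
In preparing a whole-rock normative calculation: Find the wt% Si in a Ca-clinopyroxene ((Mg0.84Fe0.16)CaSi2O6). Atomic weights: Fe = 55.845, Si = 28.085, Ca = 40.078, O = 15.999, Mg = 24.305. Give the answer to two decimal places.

25.35 weight percent

Formula mass = 0.84×24.305 + 0.16×55.845 + 1×40.078 + 2×28.085 + 6×15.999 = 221.593 g/mol, of which 56.170 g is Si.
So Si makes up 56.170/221.593 = 0.2535 of the mass, i.e. 25.35%.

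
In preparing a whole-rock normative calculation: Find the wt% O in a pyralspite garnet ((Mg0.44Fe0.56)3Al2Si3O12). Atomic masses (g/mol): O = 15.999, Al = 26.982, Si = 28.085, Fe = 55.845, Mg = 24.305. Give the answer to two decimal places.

42.09 weight percent

Molar mass of (Mg0.44Fe0.56)3Al2Si3O12: 1.32·24.305 + 1.68·55.845 + 2·26.982 + 3·28.085 + 12·15.999 = 456.109 g/mol.
Mass of O per formula unit: 12 × 15.999 = 191.988 g.
Weight fraction O = 191.988 / 456.109 = 0.4209.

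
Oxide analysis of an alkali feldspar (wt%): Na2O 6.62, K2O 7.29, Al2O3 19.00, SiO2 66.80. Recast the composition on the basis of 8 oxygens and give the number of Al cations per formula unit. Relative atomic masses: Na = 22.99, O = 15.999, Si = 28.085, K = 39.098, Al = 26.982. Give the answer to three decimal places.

6.62 wt% Na2O ÷ 61.979 g/mol = 0.10681 mol, giving 0.21362 Na and 0.10681 O.
7.29 wt% K2O ÷ 94.195 g/mol = 0.07739 mol, giving 0.15478 K and 0.07739 O.
19.00 wt% Al2O3 ÷ 101.961 g/mol = 0.18635 mol, giving 0.37270 Al and 0.55905 O.
66.80 wt% SiO2 ÷ 60.083 g/mol = 1.11180 mol, giving 1.11180 Si and 2.22360 O.
Oxygen sums to 2.96685; scaling by 8/2.96685 = 2.69646 puts the formula on 8 O.
Al: 0.37270 × 2.69646 = 1.005 atoms per formula unit.

1.005 Al apfu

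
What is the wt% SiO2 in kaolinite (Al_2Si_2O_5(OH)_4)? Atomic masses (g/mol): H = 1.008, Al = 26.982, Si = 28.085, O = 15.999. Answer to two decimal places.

Molar mass of Al_2Si_2O_5(OH)_4 = 2·26.982 + 2·28.085 + 9·15.999 + 4·1.008 = 258.157 g/mol.
Each formula unit contains 2 Si, equivalent to 2/1 = 2.0000 mol SiO2.
M(SiO2) = 1×28.085 + 2×15.999 = 60.083 g/mol.
Mass of SiO2 per formula unit = 2.0000 × 60.083 = 120.166 g.
SiO2 wt% = 120.166 / 258.157 × 100 = 46.55%.

46.55 wt%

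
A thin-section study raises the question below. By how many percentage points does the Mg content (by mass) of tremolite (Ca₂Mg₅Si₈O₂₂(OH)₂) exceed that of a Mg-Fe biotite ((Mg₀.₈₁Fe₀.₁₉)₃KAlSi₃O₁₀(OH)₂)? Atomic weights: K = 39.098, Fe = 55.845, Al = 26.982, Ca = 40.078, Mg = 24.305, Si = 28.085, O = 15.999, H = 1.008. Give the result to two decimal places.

1.39 percentage points

First mineral: 121.525 g Mg in 812.353 g formula = 14.96 wt% Mg.
Second mineral: 59.061 g Mg in 435.232 g formula = 13.57 wt% Mg.
14.96% − 13.57% gives a difference of 1.39 percentage points.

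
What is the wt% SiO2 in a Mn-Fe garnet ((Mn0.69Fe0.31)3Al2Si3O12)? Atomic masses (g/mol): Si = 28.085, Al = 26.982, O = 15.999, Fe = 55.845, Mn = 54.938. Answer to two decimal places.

Formula mass = 495.865 g/mol.
3 Si → 3.0000 mol SiO2 per formula unit; M(SiO2) = 60.083, so SiO2 mass = 180.249 g.
180.249/495.865 × 100 = 36.35 wt%.

36.35 wt%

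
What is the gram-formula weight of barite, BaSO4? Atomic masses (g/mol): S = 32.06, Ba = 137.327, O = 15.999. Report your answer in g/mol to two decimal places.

233.38 g/mol

Ba: 1 × 137.327 = 137.3270
S: 1 × 32.06 = 32.0600
O: 4 × 15.999 = 63.9960
Summing the contributions gives the formula mass.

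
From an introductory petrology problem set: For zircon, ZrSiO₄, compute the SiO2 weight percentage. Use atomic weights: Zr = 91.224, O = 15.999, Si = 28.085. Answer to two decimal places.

Molar mass of ZrSiO₄ = 1×91.224 + 1×28.085 + 4×15.999 = 183.305 g/mol.
Each formula unit contains 1 Si, equivalent to 1/1 = 1.0000 mol SiO2.
M(SiO2) = 1×28.085 + 2×15.999 = 60.083 g/mol.
Mass of SiO2 per formula unit = 1.0000 × 60.083 = 60.083 g.
SiO2 wt% = 60.083 / 183.305 × 100 = 32.78%.

32.78 wt%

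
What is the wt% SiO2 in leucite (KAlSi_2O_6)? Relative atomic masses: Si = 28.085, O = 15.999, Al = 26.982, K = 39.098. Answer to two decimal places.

55.06 wt%

Formula mass = 218.244 g/mol.
2 Si → 2.0000 mol SiO2 per formula unit; M(SiO2) = 60.083, so SiO2 mass = 120.166 g.
120.166/218.244 × 100 = 55.06 wt%.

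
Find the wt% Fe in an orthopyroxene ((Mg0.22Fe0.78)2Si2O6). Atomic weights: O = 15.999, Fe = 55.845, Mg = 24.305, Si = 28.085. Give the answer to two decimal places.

34.85 wt%

Molar mass of (Mg0.22Fe0.78)2Si2O6: 0.44×24.305 + 1.56×55.845 + 2×28.085 + 6×15.999 = 249.976 g/mol.
Mass of Fe per formula unit: 1.56 × 55.845 = 87.118 g.
Weight fraction Fe = 87.118 / 249.976 = 0.3485.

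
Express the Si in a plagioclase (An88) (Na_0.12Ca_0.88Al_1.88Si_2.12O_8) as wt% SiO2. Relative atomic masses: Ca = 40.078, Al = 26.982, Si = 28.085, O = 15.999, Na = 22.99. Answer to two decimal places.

M(Na_0.12Ca_0.88Al_1.88Si_2.12O_8) = 276.286 g/mol; M(SiO2) = 60.083 g/mol.
Moles SiO2 per formula unit = 2.12 Si ÷ 1 = 2.1200.
SiO2 fraction = (2.1200 × 60.083) / 276.286 = 127.376/276.286 = 0.4610.

46.10 wt%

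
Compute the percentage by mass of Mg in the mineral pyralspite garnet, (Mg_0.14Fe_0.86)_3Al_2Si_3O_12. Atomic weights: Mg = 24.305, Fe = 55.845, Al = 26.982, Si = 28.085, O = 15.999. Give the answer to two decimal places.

Formula mass = 0.42×24.305 + 2.58×55.845 + 2×26.982 + 3×28.085 + 12×15.999 = 484.495 g/mol, of which 10.208 g is Mg.
So Mg makes up 10.208/484.495 = 0.0211 of the mass, i.e. 2.11%.

2.11 weight percent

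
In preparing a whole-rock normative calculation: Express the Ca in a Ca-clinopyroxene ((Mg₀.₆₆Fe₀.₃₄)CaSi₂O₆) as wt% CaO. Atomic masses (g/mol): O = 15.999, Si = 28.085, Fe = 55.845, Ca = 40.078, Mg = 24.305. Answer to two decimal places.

24.67 wt%

Molar mass of (Mg₀.₆₆Fe₀.₃₄)CaSi₂O₆ = 0.66·24.305 + 0.34·55.845 + 1·40.078 + 2·28.085 + 6·15.999 = 227.271 g/mol.
Each formula unit contains 1 Ca, equivalent to 1/1 = 1.0000 mol CaO.
M(CaO) = 1×40.078 + 1×15.999 = 56.077 g/mol.
Mass of CaO per formula unit = 1.0000 × 56.077 = 56.077 g.
CaO wt% = 56.077 / 227.271 × 100 = 24.67%.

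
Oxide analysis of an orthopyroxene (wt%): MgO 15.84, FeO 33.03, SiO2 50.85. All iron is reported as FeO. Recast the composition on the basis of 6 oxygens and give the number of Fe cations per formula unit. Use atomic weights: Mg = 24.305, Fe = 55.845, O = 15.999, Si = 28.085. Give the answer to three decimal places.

MgO: 15.84/40.304 = 0.39301 mol → 0.39301 mol Mg, 0.39301 mol O.
FeO: 33.03/71.844 = 0.45975 mol → 0.45975 mol Fe, 0.45975 mol O.
SiO2: 50.85/60.083 = 0.84633 mol → 0.84633 mol Si, 1.69266 mol O.
Total oxygen = 2.54542 mol. Normalization factor = 6/2.54542 = 2.35717.
Fe per 6 O = 0.45975 × 2.35717 = 1.084.

1.084 Fe apfu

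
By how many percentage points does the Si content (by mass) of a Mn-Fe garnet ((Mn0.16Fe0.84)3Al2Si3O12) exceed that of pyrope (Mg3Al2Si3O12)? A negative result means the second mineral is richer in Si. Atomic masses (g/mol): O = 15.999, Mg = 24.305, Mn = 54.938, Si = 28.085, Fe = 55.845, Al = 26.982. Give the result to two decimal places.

M((Mn0.16Fe0.84)3Al2Si3O12) = 497.307 g/mol, so wt% Si = 84.255/497.307 × 100 = 16.94%.
M(Mg3Al2Si3O12) = 403.122 g/mol, so wt% Si = 84.255/403.122 × 100 = 20.90%.
16.94 − 20.90 = -3.96 pp.

-3.96 percentage points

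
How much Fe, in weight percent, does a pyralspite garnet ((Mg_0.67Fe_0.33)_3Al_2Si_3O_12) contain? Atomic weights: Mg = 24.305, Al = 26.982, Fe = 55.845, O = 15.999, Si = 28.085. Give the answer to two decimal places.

12.73 weight percent

M((Mg_0.67Fe_0.33)_3Al_2Si_3O_12) = 434.347 g/mol.
Fe contributes 0.99 × 55.845 = 55.287 g per mole.
55.287/434.347 = 0.1273 → 12.73%.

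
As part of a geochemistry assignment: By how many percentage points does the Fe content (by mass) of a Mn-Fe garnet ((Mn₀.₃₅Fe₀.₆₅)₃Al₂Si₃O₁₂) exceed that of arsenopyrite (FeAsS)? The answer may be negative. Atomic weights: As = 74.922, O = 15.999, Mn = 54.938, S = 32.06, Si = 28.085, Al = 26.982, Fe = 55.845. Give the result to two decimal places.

-12.38 percentage points

First mineral: 108.898 g Fe in 496.790 g formula = 21.92 wt% Fe.
Second mineral: 55.845 g Fe in 162.827 g formula = 34.30 wt% Fe.
21.92% − 34.30% gives a difference of -12.38 percentage points.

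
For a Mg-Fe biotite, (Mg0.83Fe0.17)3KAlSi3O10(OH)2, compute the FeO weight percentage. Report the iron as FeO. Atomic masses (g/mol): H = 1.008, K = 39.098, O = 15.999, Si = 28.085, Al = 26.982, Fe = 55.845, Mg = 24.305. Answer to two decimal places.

8.46 wt%

Molar mass of (Mg0.83Fe0.17)3KAlSi3O10(OH)2 = 2.49×24.305 + 0.51×55.845 + 1×39.098 + 1×26.982 + 3×28.085 + 12×15.999 + 2×1.008 = 433.339 g/mol.
Each formula unit contains 0.51 Fe, equivalent to 0.51/1 = 0.5100 mol FeO.
M(FeO) = 1×55.845 + 1×15.999 = 71.844 g/mol.
Mass of FeO per formula unit = 0.5100 × 71.844 = 36.640 g.
FeO wt% = 36.640 / 433.339 × 100 = 8.46%.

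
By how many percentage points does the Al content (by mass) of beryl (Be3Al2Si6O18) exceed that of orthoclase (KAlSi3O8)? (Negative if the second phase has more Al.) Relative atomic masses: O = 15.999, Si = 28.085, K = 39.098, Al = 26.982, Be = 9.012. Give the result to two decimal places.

M(Be3Al2Si6O18) = 537.492 g/mol, so wt% Al = 53.964/537.492 × 100 = 10.04%.
M(KAlSi3O8) = 278.327 g/mol, so wt% Al = 26.982/278.327 × 100 = 9.69%.
10.04 − 9.69 = 0.35 pp.

0.35 percentage points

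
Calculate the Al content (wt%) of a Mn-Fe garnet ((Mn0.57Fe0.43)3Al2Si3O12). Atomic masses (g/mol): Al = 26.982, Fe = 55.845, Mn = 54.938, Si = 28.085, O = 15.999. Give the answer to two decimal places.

10.88 wt%

Molar mass of (Mn0.57Fe0.43)3Al2Si3O12: 1.71*54.938 + 1.29*55.845 + 2*26.982 + 3*28.085 + 12*15.999 = 496.191 g/mol.
Mass of Al per formula unit: 2 × 26.982 = 53.964 g.
Weight fraction Al = 53.964 / 496.191 = 0.1088.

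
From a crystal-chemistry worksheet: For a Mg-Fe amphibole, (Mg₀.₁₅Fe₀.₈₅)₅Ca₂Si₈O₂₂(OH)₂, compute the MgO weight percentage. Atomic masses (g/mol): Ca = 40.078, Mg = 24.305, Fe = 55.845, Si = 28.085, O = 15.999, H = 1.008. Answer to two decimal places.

Formula mass = 946.398 g/mol.
0.75 Mg → 0.7500 mol MgO per formula unit; M(MgO) = 40.304, so MgO mass = 30.228 g.
30.228/946.398 × 100 = 3.19 wt%.

3.19 wt%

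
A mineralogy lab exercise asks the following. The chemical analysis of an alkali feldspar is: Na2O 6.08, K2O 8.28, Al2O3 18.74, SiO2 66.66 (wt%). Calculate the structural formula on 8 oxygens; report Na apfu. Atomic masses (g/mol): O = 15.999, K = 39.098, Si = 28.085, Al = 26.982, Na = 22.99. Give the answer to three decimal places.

0.531 Na apfu

6.08 wt% Na2O ÷ 61.979 g/mol = 0.09810 mol, giving 0.19620 Na and 0.09810 O.
8.28 wt% K2O ÷ 94.195 g/mol = 0.08790 mol, giving 0.17580 K and 0.08790 O.
18.74 wt% Al2O3 ÷ 101.961 g/mol = 0.18380 mol, giving 0.36760 Al and 0.55140 O.
66.66 wt% SiO2 ÷ 60.083 g/mol = 1.10947 mol, giving 1.10947 Si and 2.21894 O.
Oxygen sums to 2.95634; scaling by 8/2.95634 = 2.70605 puts the formula on 8 O.
Na: 0.19620 × 2.70605 = 0.531 atoms per formula unit.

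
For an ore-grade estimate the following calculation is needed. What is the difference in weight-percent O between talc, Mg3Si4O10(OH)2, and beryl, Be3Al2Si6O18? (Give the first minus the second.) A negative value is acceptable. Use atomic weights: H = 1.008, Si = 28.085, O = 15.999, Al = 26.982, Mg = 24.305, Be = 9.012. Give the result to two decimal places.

-2.96 percentage points

O in Mg3Si4O10(OH)2: molar mass 379.259 g/mol; 12×15.999 = 191.988 g → 50.62 wt%.
O in Be3Al2Si6O18: molar mass 537.492 g/mol; 18×15.999 = 287.982 g → 53.58 wt%.
Difference = 50.62 − 53.58 = -2.96 percentage points.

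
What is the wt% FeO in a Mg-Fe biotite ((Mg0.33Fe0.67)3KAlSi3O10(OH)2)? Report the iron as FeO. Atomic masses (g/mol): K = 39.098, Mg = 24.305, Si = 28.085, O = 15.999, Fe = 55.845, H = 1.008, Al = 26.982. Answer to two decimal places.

30.04 wt%

M((Mg0.33Fe0.67)3KAlSi3O10(OH)2) = 480.649 g/mol; M(FeO) = 71.844 g/mol.
Moles FeO per formula unit = 2.01 Fe ÷ 1 = 2.0100.
FeO fraction = (2.0100 × 71.844) / 480.649 = 144.406/480.649 = 0.3004.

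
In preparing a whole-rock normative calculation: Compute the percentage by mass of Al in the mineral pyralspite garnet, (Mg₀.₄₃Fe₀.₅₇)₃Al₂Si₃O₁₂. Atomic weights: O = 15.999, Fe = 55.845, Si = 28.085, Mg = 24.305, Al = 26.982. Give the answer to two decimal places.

11.81 weight percent

Molar mass of (Mg₀.₄₃Fe₀.₅₇)₃Al₂Si₃O₁₂: 1.29·24.305 + 1.71·55.845 + 2·26.982 + 3·28.085 + 12·15.999 = 457.055 g/mol.
Mass of Al per formula unit: 2 × 26.982 = 53.964 g.
Weight fraction Al = 53.964 / 457.055 = 0.1181.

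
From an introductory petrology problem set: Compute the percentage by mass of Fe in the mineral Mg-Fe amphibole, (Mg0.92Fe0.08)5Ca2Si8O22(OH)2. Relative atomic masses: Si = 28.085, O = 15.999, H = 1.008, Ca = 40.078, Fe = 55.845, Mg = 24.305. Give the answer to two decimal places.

Formula mass = 4.60·24.305 + 0.40·55.845 + 2·40.078 + 8·28.085 + 24·15.999 + 2·1.008 = 824.969 g/mol, of which 22.338 g is Fe.
So Fe makes up 22.338/824.969 = 0.0271 of the mass, i.e. 2.71%.

2.71 wt%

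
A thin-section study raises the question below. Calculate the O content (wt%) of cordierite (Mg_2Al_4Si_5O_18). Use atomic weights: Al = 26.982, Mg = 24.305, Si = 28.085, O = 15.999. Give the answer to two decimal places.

49.23 wt%

Formula mass = 2×24.305 + 4×26.982 + 5×28.085 + 18×15.999 = 584.945 g/mol, of which 287.982 g is O.
So O makes up 287.982/584.945 = 0.4923 of the mass, i.e. 49.23%.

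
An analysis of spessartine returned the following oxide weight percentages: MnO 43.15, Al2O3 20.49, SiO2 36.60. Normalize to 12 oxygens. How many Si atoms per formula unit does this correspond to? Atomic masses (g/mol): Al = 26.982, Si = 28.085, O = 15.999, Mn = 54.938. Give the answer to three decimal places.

43.15 wt% MnO ÷ 70.937 g/mol = 0.60829 mol, giving 0.60829 Mn and 0.60829 O.
20.49 wt% Al2O3 ÷ 101.961 g/mol = 0.20096 mol, giving 0.40192 Al and 0.60288 O.
36.60 wt% SiO2 ÷ 60.083 g/mol = 0.60916 mol, giving 0.60916 Si and 1.21832 O.
Oxygen sums to 2.42949; scaling by 12/2.42949 = 4.93931 puts the formula on 12 O.
Si: 0.60916 × 4.93931 = 3.009 atoms per formula unit.

3.009 Si apfu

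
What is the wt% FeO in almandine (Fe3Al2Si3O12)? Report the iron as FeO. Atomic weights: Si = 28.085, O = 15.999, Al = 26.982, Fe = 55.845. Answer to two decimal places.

Formula mass = 497.742 g/mol.
3 Fe → 3.0000 mol FeO per formula unit; M(FeO) = 71.844, so FeO mass = 215.532 g.
215.532/497.742 × 100 = 43.30 wt%.

43.30 wt%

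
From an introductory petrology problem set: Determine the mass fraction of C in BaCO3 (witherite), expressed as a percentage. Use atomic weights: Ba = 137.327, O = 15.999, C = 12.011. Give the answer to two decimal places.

Formula mass = 1*137.327 + 1*12.011 + 3*15.999 = 197.335 g/mol, of which 12.011 g is C.
So C makes up 12.011/197.335 = 0.0609 of the mass, i.e. 6.09%.

6.09 weight percent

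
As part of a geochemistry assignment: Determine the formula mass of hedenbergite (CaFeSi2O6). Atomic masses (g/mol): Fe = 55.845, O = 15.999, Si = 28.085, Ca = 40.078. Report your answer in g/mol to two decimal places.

M = 1*40.078 + 1*55.845 + 2*28.085 + 6*15.999

248.09 g/mol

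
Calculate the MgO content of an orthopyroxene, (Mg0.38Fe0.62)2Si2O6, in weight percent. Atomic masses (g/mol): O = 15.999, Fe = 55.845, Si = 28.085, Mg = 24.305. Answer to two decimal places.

Formula mass = 239.884 g/mol.
0.76 Mg → 0.7600 mol MgO per formula unit; M(MgO) = 40.304, so MgO mass = 30.631 g.
30.631/239.884 × 100 = 12.77 wt%.

12.77 wt%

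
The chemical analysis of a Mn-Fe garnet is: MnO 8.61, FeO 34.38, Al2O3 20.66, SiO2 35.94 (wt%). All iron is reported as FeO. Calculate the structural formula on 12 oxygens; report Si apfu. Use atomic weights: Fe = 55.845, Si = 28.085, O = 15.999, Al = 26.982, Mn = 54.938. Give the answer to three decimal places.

MnO: 8.61/70.937 = 0.12138 mol → 0.12138 mol Mn, 0.12138 mol O.
FeO: 34.38/71.844 = 0.47854 mol → 0.47854 mol Fe, 0.47854 mol O.
Al2O3: 20.66/101.961 = 0.20263 mol → 0.40526 mol Al, 0.60789 mol O.
SiO2: 35.94/60.083 = 0.59817 mol → 0.59817 mol Si, 1.19634 mol O.
Total oxygen = 2.40415 mol. Normalization factor = 12/2.40415 = 4.99137.
Si per 12 O = 0.59817 × 4.99137 = 2.986.

2.986 Si apfu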